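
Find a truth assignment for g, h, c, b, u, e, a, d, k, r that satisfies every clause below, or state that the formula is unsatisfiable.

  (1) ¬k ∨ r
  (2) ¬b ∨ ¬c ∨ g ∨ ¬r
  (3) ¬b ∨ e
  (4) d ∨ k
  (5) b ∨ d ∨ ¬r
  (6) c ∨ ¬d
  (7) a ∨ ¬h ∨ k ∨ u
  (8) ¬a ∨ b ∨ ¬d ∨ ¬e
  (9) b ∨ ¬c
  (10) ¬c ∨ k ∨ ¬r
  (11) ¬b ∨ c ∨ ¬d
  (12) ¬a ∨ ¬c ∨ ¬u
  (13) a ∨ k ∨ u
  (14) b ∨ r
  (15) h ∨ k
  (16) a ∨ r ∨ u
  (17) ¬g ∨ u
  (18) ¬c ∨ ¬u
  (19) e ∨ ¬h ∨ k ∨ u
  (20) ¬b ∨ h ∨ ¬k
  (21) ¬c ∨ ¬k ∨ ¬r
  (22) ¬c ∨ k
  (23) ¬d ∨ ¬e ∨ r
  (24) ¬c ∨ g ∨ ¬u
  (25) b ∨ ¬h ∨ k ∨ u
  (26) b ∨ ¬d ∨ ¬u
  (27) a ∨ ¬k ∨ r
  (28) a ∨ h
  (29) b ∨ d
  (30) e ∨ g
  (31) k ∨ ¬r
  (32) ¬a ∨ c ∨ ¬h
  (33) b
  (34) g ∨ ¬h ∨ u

g = True, h = True, c = False, b = True, u = True, e = True, a = False, d = False, k = True, r = True

Unit clause (b) forces b = True.
In (¬b ∨ e) only e is left, so e = True.
Set g = True.
  then (¬g ∨ u) forces u = True.
  then (¬c ∨ ¬u) forces c = False.
  then (c ∨ ¬d) forces d = False.
  then (d ∨ k) forces k = True.
  then (¬b ∨ h ∨ ¬k) forces h = True.
  then (¬a ∨ c ∨ ¬h) forces a = False.
  then (¬k ∨ r) forces r = True.
All clauses satisfied.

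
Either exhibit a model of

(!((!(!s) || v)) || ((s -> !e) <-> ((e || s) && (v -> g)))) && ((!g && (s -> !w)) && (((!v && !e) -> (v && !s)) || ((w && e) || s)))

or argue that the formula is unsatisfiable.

v = False, e = False, s = True, w = False, g = False

  !((!(!s) || v)) || ((s -> !e) <-> ((e || s) && (v -> g))) = True
    !((!(!s) || v)) = False
      !(!s) || v = True
        !(!s) = True
          !s = False
    (s -> !e) <-> ((e || s) && (v -> g)) = True
      s -> !e = True
        !e = True
      (e || s) && (v -> g) = True
        e || s = True
        v -> g = True
  (!g && (s -> !w)) && (((!v && !e) -> (v && !s)) || ((w && e) || s)) = True
    !g && (s -> !w) = True
      !g = True
      s -> !w = True
        !w = True
    ((!v && !e) -> (v && !s)) || ((w && e) || s) = True
      (!v && !e) -> (v && !s) = False
        !v && !e = True
          !v = True
          !e = True
        v && !s = False
          !s = False
      (w && e) || s = True
        w && e = False
Both conjuncts True, so the formula holds.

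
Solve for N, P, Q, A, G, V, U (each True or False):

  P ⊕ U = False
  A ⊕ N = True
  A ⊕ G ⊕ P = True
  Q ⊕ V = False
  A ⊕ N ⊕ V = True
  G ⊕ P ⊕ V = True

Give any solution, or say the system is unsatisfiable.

N = True; P = True; Q = False; A = False; G = False; V = False; U = True

P ⊕ U = T ⊕ T = False ✓
A ⊕ N = F ⊕ T = True ✓
A ⊕ G ⊕ P = F ⊕ F ⊕ T = True ✓
Q ⊕ V = F ⊕ F = False ✓
A ⊕ N ⊕ V = F ⊕ T ⊕ F = True ✓
G ⊕ P ⊕ V = F ⊕ T ⊕ F = True ✓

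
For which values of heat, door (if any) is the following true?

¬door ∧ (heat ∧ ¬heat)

Unsatisfiable — no assignment works.

Case heat = True: the conjunct ¬heat is False.
Case heat = False: the conjunct heat is False.
Both cases fail — unsatisfiable.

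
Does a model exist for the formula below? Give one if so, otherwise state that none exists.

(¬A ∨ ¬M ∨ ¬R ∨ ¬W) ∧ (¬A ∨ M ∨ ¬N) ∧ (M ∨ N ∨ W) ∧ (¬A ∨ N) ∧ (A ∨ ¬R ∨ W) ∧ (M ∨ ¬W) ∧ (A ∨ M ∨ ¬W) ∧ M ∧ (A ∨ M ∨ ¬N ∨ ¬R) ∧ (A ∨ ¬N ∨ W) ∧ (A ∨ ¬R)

A = True, N = True, R = True, M = True, W = False

Unit clause (M) forces M = True.
Set A = True.
  then (¬A ∨ N) forces N = True.
Set R = True.
  then (¬A ∨ ¬M ∨ ¬R ∨ ¬W) forces W = False.
All clauses satisfied.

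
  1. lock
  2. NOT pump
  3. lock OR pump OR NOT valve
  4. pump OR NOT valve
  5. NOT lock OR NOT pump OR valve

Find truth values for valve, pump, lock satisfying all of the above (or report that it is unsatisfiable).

valve: False; pump: False; lock: True

Unit clause (lock) forces lock = True.
Unit clause (NOT pump) forces pump = False.
In (pump OR NOT valve) only NOT valve is left, so valve = False.
Check each clause:
  (lock): lock holds.
  (NOT pump): NOT pump holds.
  (lock OR pump OR NOT valve): lock holds.
  (pump OR NOT valve): NOT valve holds.
  (NOT lock OR NOT pump OR valve): NOT pump holds.
All clauses satisfied.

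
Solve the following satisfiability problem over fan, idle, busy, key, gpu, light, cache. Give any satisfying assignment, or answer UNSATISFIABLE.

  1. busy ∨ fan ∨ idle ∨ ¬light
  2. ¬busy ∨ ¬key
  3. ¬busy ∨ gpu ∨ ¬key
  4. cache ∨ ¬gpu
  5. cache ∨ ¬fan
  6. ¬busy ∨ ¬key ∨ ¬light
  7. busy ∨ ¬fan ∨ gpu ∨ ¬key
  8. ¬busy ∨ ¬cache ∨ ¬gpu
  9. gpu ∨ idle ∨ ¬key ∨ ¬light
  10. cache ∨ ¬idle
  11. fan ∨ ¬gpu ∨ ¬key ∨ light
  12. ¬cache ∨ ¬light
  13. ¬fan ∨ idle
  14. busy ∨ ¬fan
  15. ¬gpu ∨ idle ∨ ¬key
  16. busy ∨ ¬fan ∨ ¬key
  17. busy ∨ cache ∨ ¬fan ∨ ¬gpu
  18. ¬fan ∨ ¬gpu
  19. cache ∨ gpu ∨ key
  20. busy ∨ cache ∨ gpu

fan = False; idle = False; busy = False; key = False; gpu = False; light = False; cache = True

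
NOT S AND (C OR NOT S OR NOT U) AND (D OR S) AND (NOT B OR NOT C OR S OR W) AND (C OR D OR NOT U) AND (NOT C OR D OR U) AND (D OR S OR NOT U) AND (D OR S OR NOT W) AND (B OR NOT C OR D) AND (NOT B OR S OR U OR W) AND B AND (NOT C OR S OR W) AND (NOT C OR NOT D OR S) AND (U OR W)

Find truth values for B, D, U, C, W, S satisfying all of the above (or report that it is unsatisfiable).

B: True, D: True, U: True, C: False, W: True, S: False

Unit clause (NOT S) forces S = False.
In (D OR S) only D is left, so D = True.
Unit clause (B) forces B = True.
In (NOT C OR NOT D OR S) only NOT C is left, so C = False.
Set U = True.
Set W = True.
All clauses satisfied.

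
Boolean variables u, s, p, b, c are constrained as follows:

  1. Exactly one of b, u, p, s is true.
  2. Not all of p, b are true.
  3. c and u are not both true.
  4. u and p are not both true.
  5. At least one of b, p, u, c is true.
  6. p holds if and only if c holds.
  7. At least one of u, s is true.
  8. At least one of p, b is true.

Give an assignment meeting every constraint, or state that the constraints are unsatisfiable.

Case u = True:
  (1) with u=T forces b = False.
  (1) with u=T forces p = False.
  Constraint (8) is violated (p=F, b=F) — contradiction.
Case u = False:
  (7) with u=F forces s = True.
  (1) with s=T forces b = False.
  (1) with s=T forces p = False.
  Constraint (8) is violated (p=F, b=F) — contradiction.
Both cases fail — unsatisfiable.

No satisfying assignment exists.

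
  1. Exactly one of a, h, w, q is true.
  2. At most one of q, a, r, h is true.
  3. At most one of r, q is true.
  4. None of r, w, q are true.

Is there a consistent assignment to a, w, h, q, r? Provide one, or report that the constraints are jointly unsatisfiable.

a: False, w: False, h: True, q: False, r: False

  (1) {a, h, w, q}: 1 true — exactly one ✓
  (2) {q, a, r, h}: 1 true — at most one ✓
  (3) {r, q}: 0 true — at most one ✓
  (4) {r, w, q}: 0 true — none ✓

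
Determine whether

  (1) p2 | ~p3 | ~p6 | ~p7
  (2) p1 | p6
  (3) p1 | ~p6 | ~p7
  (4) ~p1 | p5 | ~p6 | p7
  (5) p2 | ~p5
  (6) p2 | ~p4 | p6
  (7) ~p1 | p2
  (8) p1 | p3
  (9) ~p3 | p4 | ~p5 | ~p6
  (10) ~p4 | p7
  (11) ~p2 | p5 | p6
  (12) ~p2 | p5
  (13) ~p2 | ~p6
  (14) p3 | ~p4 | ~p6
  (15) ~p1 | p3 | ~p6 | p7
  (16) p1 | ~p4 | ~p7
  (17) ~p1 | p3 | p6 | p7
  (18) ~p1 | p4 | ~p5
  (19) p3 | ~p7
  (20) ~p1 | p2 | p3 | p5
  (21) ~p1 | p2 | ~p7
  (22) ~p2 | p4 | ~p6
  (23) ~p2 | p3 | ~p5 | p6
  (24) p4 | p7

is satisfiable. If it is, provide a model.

p1 = True; p2 = True; p3 = True; p4 = True; p5 = True; p6 = False; p7 = True

Try p1 = False:
  (p1 | p6) forces p6 = True.
  (p1 | ~p6 | ~p7) forces p7 = False.
  (p1 | p3) forces p3 = True.
  (~p4 | p7) forces p4 = False.
  clause (p4 | p7) is falsified — backtrack.
So p1 = True.
  then (~p1 | p2) forces p2 = True.
  then (~p2 | p5) forces p5 = True.
  then (~p2 | ~p6) forces p6 = False.
  then (~p1 | p4 | ~p5) forces p4 = True.
  then (~p2 | p3 | ~p5 | p6) forces p3 = True.
  then (~p4 | p7) forces p7 = True.
All clauses satisfied.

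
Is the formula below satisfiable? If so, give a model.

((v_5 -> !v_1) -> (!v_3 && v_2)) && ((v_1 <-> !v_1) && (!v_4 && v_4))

Unsatisfiable

The conjunct v_1 <-> !v_1 is unsatisfiable on its own:
  v_1=F: evaluates to False.
  v_1=T: evaluates to False.
So the whole conjunction is unsatisfiable.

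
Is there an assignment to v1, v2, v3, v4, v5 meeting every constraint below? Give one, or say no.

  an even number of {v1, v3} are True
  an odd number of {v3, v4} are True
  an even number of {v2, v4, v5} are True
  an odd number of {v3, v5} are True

v1 = True; v2 = False; v3 = True; v4 = False; v5 = False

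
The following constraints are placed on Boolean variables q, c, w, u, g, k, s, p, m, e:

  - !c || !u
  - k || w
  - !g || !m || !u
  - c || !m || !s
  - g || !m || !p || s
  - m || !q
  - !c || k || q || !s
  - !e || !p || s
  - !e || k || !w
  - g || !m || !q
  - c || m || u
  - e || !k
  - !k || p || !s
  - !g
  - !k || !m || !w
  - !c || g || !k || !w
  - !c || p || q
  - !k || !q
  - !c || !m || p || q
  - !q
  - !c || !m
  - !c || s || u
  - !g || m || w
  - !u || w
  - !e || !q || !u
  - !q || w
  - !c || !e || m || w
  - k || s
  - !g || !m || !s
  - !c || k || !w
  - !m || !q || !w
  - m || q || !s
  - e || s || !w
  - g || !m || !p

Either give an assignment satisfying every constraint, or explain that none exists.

Unit clause (!g) forces g = False.
Unit clause (!q) forces q = False.
Try c = True:
  (!c || !u) forces u = False.
  (!c || p || q) forces p = True.
  (!c || !m) forces m = False.
  (!c || s || u) forces s = True.
  clause (m || q || !s) is falsified — backtrack.
So c = False.
Set w = False.
  then (k || w) forces k = True.
  then (e || !k) forces e = True.
  then (!u || w) forces u = False.
  then (c || m || u) forces m = True.
  then (g || !m || !p) forces p = False.
  then (c || !m || !s) forces s = False.
All clauses satisfied.

q=F, c=F, w=F, u=F, g=F, k=T, s=F, p=F, m=T, e=T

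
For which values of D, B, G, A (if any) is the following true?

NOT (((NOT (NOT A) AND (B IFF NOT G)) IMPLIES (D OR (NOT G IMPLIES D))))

D = False, B = True, G = False, A = True

  NOT (((NOT (NOT A) AND (B IFF NOT G)) IMPLIES (D OR (NOT G IMPLIES D)))) = True
    (NOT (NOT A) AND (B IFF NOT G)) IMPLIES (D OR (NOT G IMPLIES D)) = False
      NOT (NOT A) AND (B IFF NOT G) = True
        NOT (NOT A) = True
          NOT A = False
        B IFF NOT G = True
          NOT G = True
      D OR (NOT G IMPLIES D) = False
        NOT G IMPLIES D = False
          NOT G = True
The formula evaluates to True.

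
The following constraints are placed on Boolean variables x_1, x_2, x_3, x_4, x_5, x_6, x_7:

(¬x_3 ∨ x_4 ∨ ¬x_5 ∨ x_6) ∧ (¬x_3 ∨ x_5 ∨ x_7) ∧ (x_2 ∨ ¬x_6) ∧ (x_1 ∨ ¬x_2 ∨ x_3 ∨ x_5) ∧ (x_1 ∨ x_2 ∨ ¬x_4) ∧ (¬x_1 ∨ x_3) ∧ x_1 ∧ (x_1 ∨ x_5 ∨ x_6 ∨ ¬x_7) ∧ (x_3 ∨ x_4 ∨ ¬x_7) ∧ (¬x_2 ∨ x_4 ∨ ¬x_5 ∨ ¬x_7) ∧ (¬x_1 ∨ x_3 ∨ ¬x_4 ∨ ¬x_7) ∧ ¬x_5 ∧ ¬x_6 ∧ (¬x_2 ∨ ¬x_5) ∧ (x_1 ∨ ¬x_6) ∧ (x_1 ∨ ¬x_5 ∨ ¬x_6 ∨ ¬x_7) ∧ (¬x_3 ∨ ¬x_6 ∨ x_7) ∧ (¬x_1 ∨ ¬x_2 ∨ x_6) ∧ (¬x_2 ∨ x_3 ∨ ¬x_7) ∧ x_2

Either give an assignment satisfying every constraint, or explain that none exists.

Unsatisfiable — no assignment works.

Case x_1 = True:
  (¬x_1 ∨ x_3) forces x_3 = True.
  (¬x_5) forces x_5 = False.
  (¬x_3 ∨ x_5 ∨ x_7) forces x_7 = True.
  (¬x_6) forces x_6 = False.
  (¬x_1 ∨ ¬x_2 ∨ x_6) forces x_2 = False.
  Clause (x_2) is falsified — contradiction.
Case x_1 = False:
  Clause (x_1) is falsified — contradiction.
Both cases fail, so the formula is unsatisfiable.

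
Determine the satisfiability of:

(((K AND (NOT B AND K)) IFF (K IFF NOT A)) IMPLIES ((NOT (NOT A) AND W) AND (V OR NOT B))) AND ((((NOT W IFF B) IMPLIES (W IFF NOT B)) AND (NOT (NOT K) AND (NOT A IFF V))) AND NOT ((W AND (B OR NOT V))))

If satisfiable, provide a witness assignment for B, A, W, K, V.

B: False; A: True; W: False; K: True; V: False

  ((K AND (NOT B AND K)) IFF (K IFF NOT A)) IMPLIES ((NOT (NOT A) AND W) AND (V OR NOT B)) = True
    (K AND (NOT B AND K)) IFF (K IFF NOT A) = False
      K AND (NOT B AND K) = True
        NOT B AND K = True
          NOT B = True
      K IFF NOT A = False
        NOT A = False
    (NOT (NOT A) AND W) AND (V OR NOT B) = False
      NOT (NOT A) AND W = False
        NOT (NOT A) = True
          NOT A = False
      V OR NOT B = True
        NOT B = True
  (((NOT W IFF B) IMPLIES (W IFF NOT B)) AND (NOT (NOT K) AND (NOT A IFF V))) AND NOT ((W AND (B OR NOT V))) = True
    ((NOT W IFF B) IMPLIES (W IFF NOT B)) AND (NOT (NOT K) AND (NOT A IFF V)) = True
      (NOT W IFF B) IMPLIES (W IFF NOT B) = True
        NOT W IFF B = False
          NOT W = True
        W IFF NOT B = False
          NOT B = True
      NOT (NOT K) AND (NOT A IFF V) = True
        NOT (NOT K) = True
          NOT K = False
        NOT A IFF V = True
          NOT A = False
    NOT ((W AND (B OR NOT V))) = True
      W AND (B OR NOT V) = False
        B OR NOT V = True
          NOT V = True
Both conjuncts True, so the formula holds.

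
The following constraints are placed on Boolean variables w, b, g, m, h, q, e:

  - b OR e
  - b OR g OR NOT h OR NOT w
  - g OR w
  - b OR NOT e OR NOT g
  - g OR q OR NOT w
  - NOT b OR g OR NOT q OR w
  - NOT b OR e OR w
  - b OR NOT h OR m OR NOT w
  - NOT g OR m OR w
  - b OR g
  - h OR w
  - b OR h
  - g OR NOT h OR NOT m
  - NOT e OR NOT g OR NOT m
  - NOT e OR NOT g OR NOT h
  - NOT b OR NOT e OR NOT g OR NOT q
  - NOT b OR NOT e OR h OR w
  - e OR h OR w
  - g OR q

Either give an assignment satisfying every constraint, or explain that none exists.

w = True, b = True, g = False, m = False, h = False, q = True, e = False

Set w = True.
Set b = True.
Set g = False.
  then (g OR q OR NOT w) forces q = True.
Set m = False.
Set h = False.
Set e = False.
All clauses satisfied.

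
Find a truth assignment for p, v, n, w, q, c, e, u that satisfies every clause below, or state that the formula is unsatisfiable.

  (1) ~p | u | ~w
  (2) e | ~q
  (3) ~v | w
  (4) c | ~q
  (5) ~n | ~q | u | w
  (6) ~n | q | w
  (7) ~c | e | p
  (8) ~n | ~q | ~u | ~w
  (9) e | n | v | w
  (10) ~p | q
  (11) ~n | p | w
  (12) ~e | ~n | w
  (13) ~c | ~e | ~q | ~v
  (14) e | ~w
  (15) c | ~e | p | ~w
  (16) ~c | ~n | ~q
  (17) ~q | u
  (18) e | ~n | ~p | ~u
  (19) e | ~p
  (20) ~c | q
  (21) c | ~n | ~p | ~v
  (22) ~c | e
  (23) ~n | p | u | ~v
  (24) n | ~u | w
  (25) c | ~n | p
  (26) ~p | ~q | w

p = False, v = False, n = False, w = True, q = True, c = True, e = True, u = True

Set p = False.
Try v = True:
  (~v | w) forces w = True.
  (e | ~w) forces e = True.
  (c | ~e | p | ~w) forces c = True.
  (~c | ~e | ~q | ~v) forces q = False.
  clause (~c | q) is falsified — backtrack.
So v = False.
Try n = True:
  (~n | p | w) forces w = True.
  (e | ~w) forces e = True.
  (c | ~e | p | ~w) forces c = True.
  (~c | ~n | ~q) forces q = False.
  clause (~c | q) is falsified — backtrack.
So n = False.
Set w = True.
  then (e | ~w) forces e = True.
  then (c | ~e | p | ~w) forces c = True.
  then (~c | q) forces q = True.
  then (~q | u) forces u = True.
All clauses satisfied.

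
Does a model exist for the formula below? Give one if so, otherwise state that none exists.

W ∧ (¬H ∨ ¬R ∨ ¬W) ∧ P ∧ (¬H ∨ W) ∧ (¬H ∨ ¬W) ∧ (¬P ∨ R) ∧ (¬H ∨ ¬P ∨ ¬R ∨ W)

Unit clause (W) forces W = True.
Unit clause (P) forces P = True.
In (¬H ∨ ¬W) only ¬H is left, so H = False.
In (¬P ∨ R) only R is left, so R = True.
Check each clause:
  (W): W holds.
  (¬H ∨ ¬R ∨ ¬W): ¬H holds.
  (P): P holds.
  (¬H ∨ W): ¬H holds.
  (¬H ∨ ¬W): ¬H holds.
  (¬P ∨ R): R holds.
  (¬H ∨ ¬P ∨ ¬R ∨ W): ¬H holds.
All clauses satisfied.

P = True; W = True; R = True; H = False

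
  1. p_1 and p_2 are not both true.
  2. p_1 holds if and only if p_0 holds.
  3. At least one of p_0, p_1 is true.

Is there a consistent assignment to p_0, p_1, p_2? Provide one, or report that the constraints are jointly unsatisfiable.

p_0=T, p_1=T, p_2=F

  (1) p_1=T, p_2=F — not both ✓
  (2) p_1=T, p_0=T — same ✓
  (3) {p_0, p_1}: 2 true — at least one ✓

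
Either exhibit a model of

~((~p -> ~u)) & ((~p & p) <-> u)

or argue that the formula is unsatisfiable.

The formula is unsatisfiable.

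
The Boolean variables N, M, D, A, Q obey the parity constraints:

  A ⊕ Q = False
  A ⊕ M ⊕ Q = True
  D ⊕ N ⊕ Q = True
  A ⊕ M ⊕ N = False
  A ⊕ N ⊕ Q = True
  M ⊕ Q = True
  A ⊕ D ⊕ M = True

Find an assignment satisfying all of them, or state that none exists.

N: True; M: True; D: False; A: False; Q: False

A ⊕ Q = F ⊕ F = False ✓
A ⊕ M ⊕ Q = F ⊕ T ⊕ F = True ✓
D ⊕ N ⊕ Q = F ⊕ T ⊕ F = True ✓
A ⊕ M ⊕ N = F ⊕ T ⊕ T = False ✓
A ⊕ N ⊕ Q = F ⊕ T ⊕ F = True ✓
M ⊕ Q = T ⊕ F = True ✓
A ⊕ D ⊕ M = F ⊕ F ⊕ T = True ✓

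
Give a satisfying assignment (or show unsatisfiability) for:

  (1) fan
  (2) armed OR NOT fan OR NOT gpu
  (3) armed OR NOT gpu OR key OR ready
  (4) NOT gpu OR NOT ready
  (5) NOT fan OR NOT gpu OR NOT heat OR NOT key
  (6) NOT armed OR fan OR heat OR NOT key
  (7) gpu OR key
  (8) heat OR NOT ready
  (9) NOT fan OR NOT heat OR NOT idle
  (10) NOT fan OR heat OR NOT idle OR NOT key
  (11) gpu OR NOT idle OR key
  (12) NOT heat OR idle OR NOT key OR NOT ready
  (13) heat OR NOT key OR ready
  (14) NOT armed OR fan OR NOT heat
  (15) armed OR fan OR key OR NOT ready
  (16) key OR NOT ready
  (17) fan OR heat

Unit clause (fan) forces fan = True.
Set key = True.
Set armed = False.
  then (armed OR NOT fan OR NOT gpu) forces gpu = False.
Try ready = True:
  (heat OR NOT ready) forces heat = True.
  (NOT fan OR NOT heat OR NOT idle) forces idle = False.
  clause (NOT heat OR idle OR NOT key OR NOT ready) is falsified — backtrack.
So ready = False.
  then (heat OR NOT key OR ready) forces heat = True.
  then (NOT fan OR NOT heat OR NOT idle) forces idle = False.
All clauses satisfied.

key: True; armed: False; ready: False; heat: True; gpu: False; idle: False; fan: True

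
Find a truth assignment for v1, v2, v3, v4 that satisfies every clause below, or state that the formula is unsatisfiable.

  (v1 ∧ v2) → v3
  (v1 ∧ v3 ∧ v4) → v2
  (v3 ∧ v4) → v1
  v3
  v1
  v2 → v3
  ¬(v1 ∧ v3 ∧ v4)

Unit clause (v1) forces v1 = True.
Unit clause (v3) forces v3 = True.
In (¬v1 ∨ ¬v3 ∨ ¬v4) only ¬v4 is left, so v4 = False.
Set v2 = False.
All clauses satisfied.

v1: True, v2: False, v3: True, v4: False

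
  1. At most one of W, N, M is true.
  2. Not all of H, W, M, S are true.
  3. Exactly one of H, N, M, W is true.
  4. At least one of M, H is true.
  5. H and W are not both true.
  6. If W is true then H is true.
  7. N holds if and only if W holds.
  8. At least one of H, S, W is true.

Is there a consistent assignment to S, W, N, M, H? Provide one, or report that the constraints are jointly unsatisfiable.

S: True, W: False, N: False, M: True, H: False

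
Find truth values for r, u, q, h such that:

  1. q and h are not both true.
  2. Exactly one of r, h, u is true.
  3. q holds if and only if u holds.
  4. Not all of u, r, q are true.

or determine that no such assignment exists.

r = False, u = True, q = True, h = False

  (1) q=T, h=F — not both ✓
  (2) {r, h, u}: 1 true — exactly one ✓
  (3) q=T, u=T — same ✓
  (4) {u, r, q}: 2/3 true — not all ✓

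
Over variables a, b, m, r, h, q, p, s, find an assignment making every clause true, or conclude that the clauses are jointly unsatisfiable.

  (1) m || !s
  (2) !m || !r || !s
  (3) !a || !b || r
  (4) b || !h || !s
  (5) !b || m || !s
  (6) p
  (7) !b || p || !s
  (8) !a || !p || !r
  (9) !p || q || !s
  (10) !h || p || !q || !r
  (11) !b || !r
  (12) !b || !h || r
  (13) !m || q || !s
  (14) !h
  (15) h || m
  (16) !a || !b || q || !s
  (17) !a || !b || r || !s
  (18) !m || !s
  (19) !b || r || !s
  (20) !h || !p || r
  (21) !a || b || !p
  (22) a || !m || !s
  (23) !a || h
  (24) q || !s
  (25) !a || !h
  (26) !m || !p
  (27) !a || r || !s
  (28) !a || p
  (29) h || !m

Case h = True:
  Clause (!h) is falsified — contradiction.
Case h = False:
  (p) forces p = True.
  (h || m) forces m = True.
  Clause (!m || !p) is falsified — contradiction.
Both cases fail, so the formula is unsatisfiable.

No satisfying assignment exists.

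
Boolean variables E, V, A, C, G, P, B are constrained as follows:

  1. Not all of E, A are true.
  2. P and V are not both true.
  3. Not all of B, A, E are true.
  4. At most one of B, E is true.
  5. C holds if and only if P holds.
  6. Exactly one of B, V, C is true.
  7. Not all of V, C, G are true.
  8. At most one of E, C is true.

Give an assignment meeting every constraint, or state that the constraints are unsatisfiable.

E: False, V: False, A: False, C: True, G: False, P: True, B: False

  (1) {E, A}: 0/2 true — not all ✓
  (2) P=T, V=F — not both ✓
  (3) {B, A, E}: 0/3 true — not all ✓
  (4) {B, E}: 0 true — at most one ✓
  (5) C=T, P=T — same ✓
  (6) {B, V, C}: 1 true — exactly one ✓
  (7) {V, C, G}: 1/3 true — not all ✓
  (8) {E, C}: 1 true — at most one ✓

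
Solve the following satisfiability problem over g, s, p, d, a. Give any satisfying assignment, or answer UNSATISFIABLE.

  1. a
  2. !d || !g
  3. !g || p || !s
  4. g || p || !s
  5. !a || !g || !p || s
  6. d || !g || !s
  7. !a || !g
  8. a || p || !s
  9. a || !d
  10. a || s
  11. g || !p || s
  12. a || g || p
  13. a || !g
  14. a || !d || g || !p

Unit clause (a) forces a = True.
In (!a || !g) only !g is left, so g = False.
Set s = False.
  then (g || !p || s) forces p = False.
Set d = True.
All clauses satisfied.

g=F, s=F, p=F, d=T, a=T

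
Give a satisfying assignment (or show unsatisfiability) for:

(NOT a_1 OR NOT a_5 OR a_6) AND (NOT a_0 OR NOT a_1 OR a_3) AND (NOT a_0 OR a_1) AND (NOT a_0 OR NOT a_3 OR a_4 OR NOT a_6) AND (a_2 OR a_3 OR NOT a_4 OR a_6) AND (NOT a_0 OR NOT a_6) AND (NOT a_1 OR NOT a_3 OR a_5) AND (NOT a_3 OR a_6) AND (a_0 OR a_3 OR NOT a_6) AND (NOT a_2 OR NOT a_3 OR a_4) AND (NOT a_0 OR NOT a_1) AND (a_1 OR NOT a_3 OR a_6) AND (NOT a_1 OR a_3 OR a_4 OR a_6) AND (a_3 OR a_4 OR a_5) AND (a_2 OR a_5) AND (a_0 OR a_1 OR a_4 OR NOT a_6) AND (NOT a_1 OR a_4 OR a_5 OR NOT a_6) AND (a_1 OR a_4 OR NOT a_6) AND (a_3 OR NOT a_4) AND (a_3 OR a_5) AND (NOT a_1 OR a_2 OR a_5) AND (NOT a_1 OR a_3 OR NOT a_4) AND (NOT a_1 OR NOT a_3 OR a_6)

a_0 = False, a_1 = True, a_2 = True, a_3 = True, a_4 = True, a_5 = True, a_6 = True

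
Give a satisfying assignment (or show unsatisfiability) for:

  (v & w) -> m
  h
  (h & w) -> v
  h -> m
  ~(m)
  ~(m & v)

UNSATISFIABLE

Case h = True:
  (~m) forces m = False.
  Clause (~h | m) is falsified — contradiction.
Case h = False:
  Clause (h) is falsified — contradiction.
Both cases fail, so the formula is unsatisfiable.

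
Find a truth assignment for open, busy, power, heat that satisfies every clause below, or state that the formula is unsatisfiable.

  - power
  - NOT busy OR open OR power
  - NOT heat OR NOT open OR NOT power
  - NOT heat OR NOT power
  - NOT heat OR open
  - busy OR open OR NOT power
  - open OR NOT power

open = True, busy = False, power = True, heat = False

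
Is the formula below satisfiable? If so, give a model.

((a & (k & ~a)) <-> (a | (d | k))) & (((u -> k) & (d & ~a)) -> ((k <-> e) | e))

e = False, u = True, d = False, k = False, a = False

  (a & (k & ~a)) <-> (a | (d | k)) = True
    a & (k & ~a) = False
      k & ~a = False
        ~a = True
    a | (d | k) = False
      d | k = False
  ((u -> k) & (d & ~a)) -> ((k <-> e) | e) = True
    (u -> k) & (d & ~a) = False
      u -> k = False
      d & ~a = False
        ~a = True
    (k <-> e) | e = True
      k <-> e = True
Both conjuncts True, so the formula holds.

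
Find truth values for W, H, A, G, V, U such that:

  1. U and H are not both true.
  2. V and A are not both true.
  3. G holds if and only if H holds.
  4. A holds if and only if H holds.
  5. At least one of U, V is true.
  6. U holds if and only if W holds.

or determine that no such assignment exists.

W: False, H: False, A: False, G: False, V: True, U: False

  (1) U=F, H=F — not both ✓
  (2) V=T, A=F — not both ✓
  (3) G=F, H=F — same ✓
  (4) A=F, H=F — same ✓
  (5) {U, V}: 1 true — at least one ✓
  (6) U=F, W=F — same ✓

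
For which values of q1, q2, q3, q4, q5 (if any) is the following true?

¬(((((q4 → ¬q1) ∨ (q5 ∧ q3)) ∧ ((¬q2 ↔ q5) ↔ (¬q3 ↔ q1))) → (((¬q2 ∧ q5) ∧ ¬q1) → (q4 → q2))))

q1 = False, q2 = False, q3 = True, q4 = True, q5 = True

  ¬(((((q4 → ¬q1) ∨ (q5 ∧ q3)) ∧ ((¬q2 ↔ q5) ↔ (¬q3 ↔ q1))) → (((¬q2 ∧ q5) ∧ ¬q1) → (q4 → q2)))) = True
    (((q4 → ¬q1) ∨ (q5 ∧ q3)) ∧ ((¬q2 ↔ q5) ↔ (¬q3 ↔ q1))) → (((¬q2 ∧ q5) ∧ ¬q1) → (q4 → q2)) = False
      ((q4 → ¬q1) ∨ (q5 ∧ q3)) ∧ ((¬q2 ↔ q5) ↔ (¬q3 ↔ q1)) = True
        (q4 → ¬q1) ∨ (q5 ∧ q3) = True
          q4 → ¬q1 = True
            ¬q1 = True
          q5 ∧ q3 = True
        (¬q2 ↔ q5) ↔ (¬q3 ↔ q1) = True
          ¬q2 ↔ q5 = True
            ¬q2 = True
          ¬q3 ↔ q1 = True
            ¬q3 = False
      ((¬q2 ∧ q5) ∧ ¬q1) → (q4 → q2) = False
        (¬q2 ∧ q5) ∧ ¬q1 = True
          ¬q2 ∧ q5 = True
            ¬q2 = True
          ¬q1 = True
        q4 → q2 = False
The formula evaluates to True.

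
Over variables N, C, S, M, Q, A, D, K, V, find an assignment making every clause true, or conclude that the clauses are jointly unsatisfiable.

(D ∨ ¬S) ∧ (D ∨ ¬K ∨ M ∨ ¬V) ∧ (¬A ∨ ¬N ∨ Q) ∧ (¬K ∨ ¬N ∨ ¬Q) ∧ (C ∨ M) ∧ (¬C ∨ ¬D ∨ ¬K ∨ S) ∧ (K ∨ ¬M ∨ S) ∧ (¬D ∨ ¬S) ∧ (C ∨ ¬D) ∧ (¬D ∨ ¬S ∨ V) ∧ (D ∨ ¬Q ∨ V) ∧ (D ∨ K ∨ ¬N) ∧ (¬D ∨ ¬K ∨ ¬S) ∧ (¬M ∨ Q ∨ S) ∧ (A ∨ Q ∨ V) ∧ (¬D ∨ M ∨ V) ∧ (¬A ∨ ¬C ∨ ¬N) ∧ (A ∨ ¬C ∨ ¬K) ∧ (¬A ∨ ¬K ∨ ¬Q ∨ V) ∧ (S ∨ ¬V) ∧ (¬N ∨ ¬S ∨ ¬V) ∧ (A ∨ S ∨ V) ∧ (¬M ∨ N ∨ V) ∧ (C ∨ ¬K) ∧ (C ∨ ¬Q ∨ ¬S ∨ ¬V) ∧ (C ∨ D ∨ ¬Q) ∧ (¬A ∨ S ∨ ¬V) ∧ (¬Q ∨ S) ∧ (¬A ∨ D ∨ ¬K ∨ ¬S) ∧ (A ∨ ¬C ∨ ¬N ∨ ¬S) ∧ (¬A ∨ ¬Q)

N: False; C: True; S: False; M: False; Q: False; A: True; D: False; K: False; V: False

Set N = False.
Try C = False:
  (C ∨ M) forces M = True.
  (C ∨ ¬D) forces D = False.
  (D ∨ ¬S) forces S = False.
  (K ∨ ¬M ∨ S) forces K = True.
  clause (C ∨ ¬K) is falsified — backtrack.
So C = True.
Set S = False.
  then (S ∨ ¬V) forces V = False.
  then (A ∨ S ∨ V) forces A = True.
  then (¬M ∨ N ∨ V) forces M = False.
  then (¬Q ∨ S) forces Q = False.
  then (¬D ∨ M ∨ V) forces D = False.
Set K = False.
All clauses satisfied.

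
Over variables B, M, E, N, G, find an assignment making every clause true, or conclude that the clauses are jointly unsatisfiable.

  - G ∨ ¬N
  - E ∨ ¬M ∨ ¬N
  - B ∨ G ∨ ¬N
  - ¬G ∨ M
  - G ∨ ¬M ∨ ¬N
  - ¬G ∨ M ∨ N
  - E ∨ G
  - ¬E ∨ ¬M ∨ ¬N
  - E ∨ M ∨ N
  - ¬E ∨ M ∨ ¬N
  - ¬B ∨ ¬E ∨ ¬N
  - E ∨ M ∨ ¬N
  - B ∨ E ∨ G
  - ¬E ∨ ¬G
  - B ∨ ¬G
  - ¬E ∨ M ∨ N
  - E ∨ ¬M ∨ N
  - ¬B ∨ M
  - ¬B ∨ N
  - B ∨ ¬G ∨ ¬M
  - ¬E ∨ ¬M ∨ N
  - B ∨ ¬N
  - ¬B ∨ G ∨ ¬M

Case E = True:
  (¬E ∨ ¬G) forces G = False.
  (G ∨ ¬N) forces N = False.
  (¬E ∨ M ∨ N) forces M = True.
  Clause (¬E ∨ ¬M ∨ N) is falsified — contradiction.
Case E = False:
  (E ∨ G) forces G = True.
  (¬G ∨ M) forces M = True.
  (E ∨ ¬M ∨ ¬N) forces N = False.
  Clause (E ∨ ¬M ∨ N) is falsified — contradiction.
Both cases fail, so the formula is unsatisfiable.

No satisfying assignment exists.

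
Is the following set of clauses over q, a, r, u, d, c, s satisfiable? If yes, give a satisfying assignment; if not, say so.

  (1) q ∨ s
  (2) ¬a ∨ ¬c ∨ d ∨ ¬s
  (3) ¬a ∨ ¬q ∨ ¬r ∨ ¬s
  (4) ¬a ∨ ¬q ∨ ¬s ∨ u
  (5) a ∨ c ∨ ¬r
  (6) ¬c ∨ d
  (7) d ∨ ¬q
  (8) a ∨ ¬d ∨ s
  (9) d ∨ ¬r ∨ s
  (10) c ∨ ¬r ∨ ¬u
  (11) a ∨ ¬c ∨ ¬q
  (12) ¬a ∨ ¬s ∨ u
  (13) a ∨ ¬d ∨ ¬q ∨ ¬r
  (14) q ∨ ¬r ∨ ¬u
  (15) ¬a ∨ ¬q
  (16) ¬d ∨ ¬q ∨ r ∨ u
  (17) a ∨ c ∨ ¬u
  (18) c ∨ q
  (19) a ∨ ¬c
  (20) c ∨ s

Set q = False.
  then (q ∨ s) forces s = True.
  then (c ∨ q) forces c = True.
  then (a ∨ ¬c) forces a = True.
  then (¬a ∨ ¬c ∨ d ∨ ¬s) forces d = True.
  then (¬a ∨ ¬s ∨ u) forces u = True.
  then (q ∨ ¬r ∨ ¬u) forces r = False.
All clauses satisfied.

q = False, a = True, r = False, u = True, d = True, c = True, s = True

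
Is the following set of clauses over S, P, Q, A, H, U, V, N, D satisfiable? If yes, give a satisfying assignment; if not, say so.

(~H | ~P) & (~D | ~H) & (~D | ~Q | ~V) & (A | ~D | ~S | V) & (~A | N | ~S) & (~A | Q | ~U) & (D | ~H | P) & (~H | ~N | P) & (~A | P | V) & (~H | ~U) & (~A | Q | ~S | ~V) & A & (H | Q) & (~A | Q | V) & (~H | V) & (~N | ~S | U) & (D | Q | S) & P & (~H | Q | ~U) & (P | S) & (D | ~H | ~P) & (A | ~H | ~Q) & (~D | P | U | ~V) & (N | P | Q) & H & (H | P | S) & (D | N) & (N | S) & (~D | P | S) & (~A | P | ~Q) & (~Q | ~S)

Case P = True:
  (~H | ~P) forces H = False.
  Clause (H) is falsified — contradiction.
Case P = False:
  Clause (P) is falsified — contradiction.
Both cases fail, so the formula is unsatisfiable.

UNSATISFIABLE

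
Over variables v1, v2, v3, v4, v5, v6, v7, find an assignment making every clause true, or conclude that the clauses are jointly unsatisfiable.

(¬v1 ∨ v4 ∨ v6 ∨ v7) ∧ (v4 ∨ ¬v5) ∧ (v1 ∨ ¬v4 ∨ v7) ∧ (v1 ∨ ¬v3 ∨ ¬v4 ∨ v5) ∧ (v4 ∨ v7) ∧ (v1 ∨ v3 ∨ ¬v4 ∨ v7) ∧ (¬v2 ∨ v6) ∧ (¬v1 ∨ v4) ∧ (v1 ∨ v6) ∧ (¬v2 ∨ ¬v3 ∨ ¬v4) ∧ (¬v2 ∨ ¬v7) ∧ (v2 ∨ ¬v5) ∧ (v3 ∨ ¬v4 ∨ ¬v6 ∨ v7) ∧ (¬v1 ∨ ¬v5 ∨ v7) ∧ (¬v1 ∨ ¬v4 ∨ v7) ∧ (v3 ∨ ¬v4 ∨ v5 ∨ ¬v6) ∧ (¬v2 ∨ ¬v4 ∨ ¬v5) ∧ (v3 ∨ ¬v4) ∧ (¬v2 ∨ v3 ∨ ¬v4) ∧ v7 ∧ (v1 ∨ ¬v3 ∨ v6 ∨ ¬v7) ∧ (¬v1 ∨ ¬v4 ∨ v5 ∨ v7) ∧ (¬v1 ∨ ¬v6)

Unit clause (v7) forces v7 = True.
In (¬v2 ∨ ¬v7) only ¬v2 is left, so v2 = False.
In (v2 ∨ ¬v5) only ¬v5 is left, so v5 = False.
Set v1 = True.
  then (¬v1 ∨ v4) forces v4 = True.
  then (v3 ∨ ¬v4) forces v3 = True.
  then (¬v1 ∨ ¬v6) forces v6 = False.
All clauses satisfied.

v1 = True; v2 = False; v3 = True; v4 = True; v5 = False; v6 = False; v7 = True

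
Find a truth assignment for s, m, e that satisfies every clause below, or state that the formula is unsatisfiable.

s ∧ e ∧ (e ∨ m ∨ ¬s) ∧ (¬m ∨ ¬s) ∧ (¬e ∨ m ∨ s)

Unit clause (s) forces s = True.
Unit clause (e) forces e = True.
In (¬m ∨ ¬s) only ¬m is left, so m = False.
Check each clause:
  (s): s holds.
  (e): e holds.
  (e ∨ m ∨ ¬s): e holds.
  (¬m ∨ ¬s): ¬m holds.
  (¬e ∨ m ∨ s): s holds.
All clauses satisfied.

s = True, m = False, e = True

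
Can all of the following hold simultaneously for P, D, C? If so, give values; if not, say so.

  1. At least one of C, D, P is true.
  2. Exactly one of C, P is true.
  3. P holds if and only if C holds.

No satisfying assignment exists.

Case P = True:
  (2) with P=T forces C = False.
  Constraint (3) is violated (P=T, C=F) — contradiction.
Case P = False:
  (2) with P=F forces C = True.
  Constraint (3) is violated (P=F, C=T) — contradiction.
Both cases fail — unsatisfiable.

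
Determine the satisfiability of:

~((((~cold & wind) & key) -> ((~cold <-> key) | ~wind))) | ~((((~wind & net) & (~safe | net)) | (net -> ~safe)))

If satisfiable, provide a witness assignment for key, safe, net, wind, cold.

key: False; safe: True; net: True; wind: True; cold: False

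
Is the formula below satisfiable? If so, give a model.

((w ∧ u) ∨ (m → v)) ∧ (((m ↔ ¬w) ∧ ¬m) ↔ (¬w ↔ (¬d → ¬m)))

m = True, v = True, w = True, d = True, u = False

  (w ∧ u) ∨ (m → v) = True
    w ∧ u = False
    m → v = True
  ((m ↔ ¬w) ∧ ¬m) ↔ (¬w ↔ (¬d → ¬m)) = True
    (m ↔ ¬w) ∧ ¬m = False
      m ↔ ¬w = False
        ¬w = False
      ¬m = False
    ¬w ↔ (¬d → ¬m) = False
      ¬w = False
      ¬d → ¬m = True
        ¬d = False
        ¬m = False
Both conjuncts True, so the formula holds.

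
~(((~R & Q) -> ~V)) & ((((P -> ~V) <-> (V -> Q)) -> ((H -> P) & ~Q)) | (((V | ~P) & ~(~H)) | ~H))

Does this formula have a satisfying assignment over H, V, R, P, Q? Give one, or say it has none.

H = False; V = True; R = False; P = False; Q = True

  ~(((~R & Q) -> ~V)) = True
    (~R & Q) -> ~V = False
      ~R & Q = True
        ~R = True
      ~V = False
  (((P -> ~V) <-> (V -> Q)) -> ((H -> P) & ~Q)) | (((V | ~P) & ~(~H)) | ~H) = True
    ((P -> ~V) <-> (V -> Q)) -> ((H -> P) & ~Q) = False
      (P -> ~V) <-> (V -> Q) = True
        P -> ~V = True
          ~V = False
        V -> Q = True
      (H -> P) & ~Q = False
        H -> P = True
        ~Q = False
    ((V | ~P) & ~(~H)) | ~H = True
      (V | ~P) & ~(~H) = False
        V | ~P = True
          ~P = True
        ~(~H) = False
          ~H = True
      ~H = True
Both conjuncts True, so the formula holds.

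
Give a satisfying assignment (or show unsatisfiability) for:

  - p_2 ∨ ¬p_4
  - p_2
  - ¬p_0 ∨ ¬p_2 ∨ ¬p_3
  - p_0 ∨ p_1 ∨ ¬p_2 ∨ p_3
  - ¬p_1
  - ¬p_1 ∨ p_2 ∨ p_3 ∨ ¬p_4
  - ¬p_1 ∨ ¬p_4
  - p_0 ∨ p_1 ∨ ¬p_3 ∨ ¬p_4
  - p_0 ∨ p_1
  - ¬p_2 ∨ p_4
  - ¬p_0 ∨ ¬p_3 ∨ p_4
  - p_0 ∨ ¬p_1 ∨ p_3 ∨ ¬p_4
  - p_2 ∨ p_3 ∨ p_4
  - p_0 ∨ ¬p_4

p_0 = True, p_1 = False, p_2 = True, p_3 = False, p_4 = True

Unit clause (p_2) forces p_2 = True.
Unit clause (¬p_1) forces p_1 = False.
In (p_0 ∨ p_1) only p_0 is left, so p_0 = True.
In (¬p_2 ∨ p_4) only p_4 is left, so p_4 = True.
In (¬p_0 ∨ ¬p_2 ∨ ¬p_3) only ¬p_3 is left, so p_3 = False.
All clauses satisfied.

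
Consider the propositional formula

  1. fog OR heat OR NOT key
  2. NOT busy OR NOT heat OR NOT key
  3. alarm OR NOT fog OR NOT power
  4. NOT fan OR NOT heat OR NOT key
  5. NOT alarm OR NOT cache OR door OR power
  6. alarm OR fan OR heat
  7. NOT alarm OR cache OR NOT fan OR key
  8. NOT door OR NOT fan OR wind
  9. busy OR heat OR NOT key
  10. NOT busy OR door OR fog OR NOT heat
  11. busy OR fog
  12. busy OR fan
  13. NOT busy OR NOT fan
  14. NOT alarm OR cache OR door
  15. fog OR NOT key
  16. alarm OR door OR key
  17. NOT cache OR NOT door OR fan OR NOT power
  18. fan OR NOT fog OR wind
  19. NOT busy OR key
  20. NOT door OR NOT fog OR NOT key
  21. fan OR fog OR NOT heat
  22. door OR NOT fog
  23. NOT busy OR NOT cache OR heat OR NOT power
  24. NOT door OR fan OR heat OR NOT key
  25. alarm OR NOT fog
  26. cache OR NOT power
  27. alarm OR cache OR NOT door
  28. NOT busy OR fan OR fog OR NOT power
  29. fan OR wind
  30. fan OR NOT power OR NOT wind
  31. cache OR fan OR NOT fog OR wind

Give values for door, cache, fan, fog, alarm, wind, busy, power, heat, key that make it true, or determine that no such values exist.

door=T; cache=T; fan=T; fog=T; alarm=T; wind=T; busy=F; power=T; heat=T; key=F

Try door = False:
  (door OR NOT fog) forces fog = False.
  (busy OR fog) forces busy = True.
  (NOT busy OR door OR fog OR NOT heat) forces heat = False.
  (fog OR heat OR NOT key) forces key = False.
  clause (NOT busy OR key) is falsified — backtrack.
So door = True.
Set cache = True.
Try fan = False:
  (busy OR fan) forces busy = True.
  (NOT cache OR NOT door OR fan OR NOT power) forces power = False.
  (NOT busy OR key) forces key = True.
  (NOT busy OR NOT heat OR NOT key) forces heat = False.
  clause (NOT door OR fan OR heat OR NOT key) is falsified — backtrack.
So fan = True.
  then (NOT door OR NOT fan OR wind) forces wind = True.
  then (NOT busy OR NOT fan) forces busy = False.
  then (busy OR fog) forces fog = True.
  then (NOT door OR NOT fog OR NOT key) forces key = False.
  then (alarm OR NOT fog) forces alarm = True.
Set power = True.
Set heat = True.
All clauses satisfied.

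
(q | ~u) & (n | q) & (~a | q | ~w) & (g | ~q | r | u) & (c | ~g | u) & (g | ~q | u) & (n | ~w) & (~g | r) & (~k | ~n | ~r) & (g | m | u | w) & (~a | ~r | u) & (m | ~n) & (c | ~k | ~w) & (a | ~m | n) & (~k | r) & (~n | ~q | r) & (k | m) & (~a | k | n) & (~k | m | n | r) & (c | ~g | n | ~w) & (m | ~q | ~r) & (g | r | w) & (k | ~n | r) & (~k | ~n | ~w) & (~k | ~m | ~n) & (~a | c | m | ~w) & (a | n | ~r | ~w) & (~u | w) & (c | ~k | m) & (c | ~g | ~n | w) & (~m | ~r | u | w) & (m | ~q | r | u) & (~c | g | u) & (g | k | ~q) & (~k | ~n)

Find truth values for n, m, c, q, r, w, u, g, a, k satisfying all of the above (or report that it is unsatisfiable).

Set n = True.
  then (m | ~n) forces m = True.
  then (~k | ~m | ~n) forces k = False.
  then (k | ~n | r) forces r = True.
Set c = False.
Set q = True.
  then (g | k | ~q) forces g = True.
  then (c | ~g | u) forces u = True.
  then (~u | w) forces w = True.
Set a = False.
All clauses satisfied.

n = True; m = True; c = False; q = True; r = True; w = True; u = True; g = True; a = False; k = False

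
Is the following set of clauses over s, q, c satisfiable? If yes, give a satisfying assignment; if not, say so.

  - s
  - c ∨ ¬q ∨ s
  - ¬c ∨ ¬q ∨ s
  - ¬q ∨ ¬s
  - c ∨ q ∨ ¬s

Unit clause (s) forces s = True.
In (¬q ∨ ¬s) only ¬q is left, so q = False.
In (c ∨ q ∨ ¬s) only c is left, so c = True.
Check each clause:
  (s): s holds.
  (c ∨ ¬q ∨ s): c holds.
  (¬c ∨ ¬q ∨ s): ¬q holds.
  (¬q ∨ ¬s): ¬q holds.
  (c ∨ q ∨ ¬s): c holds.
All clauses satisfied.

s = True, q = False, c = True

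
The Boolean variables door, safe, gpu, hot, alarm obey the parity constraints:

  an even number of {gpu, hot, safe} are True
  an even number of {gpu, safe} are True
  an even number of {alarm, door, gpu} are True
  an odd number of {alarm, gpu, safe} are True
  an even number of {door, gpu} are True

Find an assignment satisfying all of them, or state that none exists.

No satisfying assignment exists.

Adding constraints 2, 3, 4, 5 mod 2: every variable appears an even number of times on the left, so the left side is 0.
But the right sides sum to 1 (mod 2). 0 ≠ 1 — the system is inconsistent.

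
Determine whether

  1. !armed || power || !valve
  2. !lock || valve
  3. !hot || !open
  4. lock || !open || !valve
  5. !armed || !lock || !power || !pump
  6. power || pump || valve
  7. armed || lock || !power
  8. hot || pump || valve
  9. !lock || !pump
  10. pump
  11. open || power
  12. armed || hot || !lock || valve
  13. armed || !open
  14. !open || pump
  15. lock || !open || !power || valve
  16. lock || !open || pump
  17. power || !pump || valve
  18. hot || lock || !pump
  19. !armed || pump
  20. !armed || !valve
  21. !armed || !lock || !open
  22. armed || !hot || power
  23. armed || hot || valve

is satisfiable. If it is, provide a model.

Unit clause (pump) forces pump = True.
In (!lock || !pump) only !lock is left, so lock = False.
In (hot || lock || !pump) only hot is left, so hot = True.
In (!hot || !open) only !open is left, so open = False.
In (open || power) only power is left, so power = True.
In (armed || lock || !power) only armed is left, so armed = True.
In (!armed || !valve) only !valve is left, so valve = False.
All clauses satisfied.

pump = True, lock = False, hot = True, open = False, valve = False, power = True, armed = True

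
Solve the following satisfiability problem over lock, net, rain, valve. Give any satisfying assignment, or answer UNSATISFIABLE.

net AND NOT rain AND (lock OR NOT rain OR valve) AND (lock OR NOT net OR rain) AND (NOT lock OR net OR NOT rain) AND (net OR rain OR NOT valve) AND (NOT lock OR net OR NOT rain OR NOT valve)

Unit clause (net) forces net = True.
Unit clause (NOT rain) forces rain = False.
In (lock OR NOT net OR rain) only lock is left, so lock = True.
Set valve = False.
Check each clause:
  (net): net holds.
  (NOT rain): NOT rain holds.
  (lock OR NOT rain OR valve): lock holds.
  (lock OR NOT net OR rain): lock holds.
  (NOT lock OR net OR NOT rain): net holds.
  (net OR rain OR NOT valve): net holds.
  (NOT lock OR net OR NOT rain OR NOT valve): net holds.
All clauses satisfied.

lock = True, net = True, rain = False, valve = False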